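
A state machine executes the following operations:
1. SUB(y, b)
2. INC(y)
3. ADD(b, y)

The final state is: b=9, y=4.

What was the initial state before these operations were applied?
b=5, y=8

Working backwards:
Final state: b=9, y=4
Before step 3 (ADD(b, y)): b=5, y=4
Before step 2 (INC(y)): b=5, y=3
Before step 1 (SUB(y, b)): b=5, y=8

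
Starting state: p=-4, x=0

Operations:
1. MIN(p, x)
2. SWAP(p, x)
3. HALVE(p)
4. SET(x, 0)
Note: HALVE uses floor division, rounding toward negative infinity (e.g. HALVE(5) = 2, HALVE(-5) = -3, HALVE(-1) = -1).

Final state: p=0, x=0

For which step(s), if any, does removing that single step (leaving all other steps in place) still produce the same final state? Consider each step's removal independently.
Step(s) 1, 3

Testing removal of each single step:
Without step 1: final = p=0, x=0 (same)
Without step 2: final = p=-2, x=0 (different)
Without step 3: final = p=0, x=0 (same)
Without step 4: final = p=0, x=-4 (different)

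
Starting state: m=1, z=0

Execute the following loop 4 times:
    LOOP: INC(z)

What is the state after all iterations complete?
m=1, z=4

Iteration trace:
Start: m=1, z=0
After iteration 1: m=1, z=1
After iteration 2: m=1, z=2
After iteration 3: m=1, z=3
After iteration 4: m=1, z=4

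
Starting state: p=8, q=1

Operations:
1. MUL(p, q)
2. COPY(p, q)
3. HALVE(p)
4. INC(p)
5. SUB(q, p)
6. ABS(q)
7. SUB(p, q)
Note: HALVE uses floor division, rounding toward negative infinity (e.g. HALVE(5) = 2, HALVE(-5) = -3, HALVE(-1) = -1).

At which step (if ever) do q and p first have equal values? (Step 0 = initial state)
Step 2

q and p first become equal after step 2.

Comparing values at each step:
Initial: q=1, p=8
After step 1: q=1, p=8
After step 2: q=1, p=1 ← equal!
After step 3: q=1, p=0
After step 4: q=1, p=1 ← equal!
After step 5: q=0, p=1
After step 6: q=0, p=1
After step 7: q=0, p=1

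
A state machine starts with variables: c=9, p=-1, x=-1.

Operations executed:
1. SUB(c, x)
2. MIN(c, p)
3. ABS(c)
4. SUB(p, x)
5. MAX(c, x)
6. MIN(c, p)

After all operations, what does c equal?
c = 0

Tracing execution:
Step 1: SUB(c, x) → c = 10
Step 2: MIN(c, p) → c = -1
Step 3: ABS(c) → c = 1
Step 4: SUB(p, x) → c = 1
Step 5: MAX(c, x) → c = 1
Step 6: MIN(c, p) → c = 0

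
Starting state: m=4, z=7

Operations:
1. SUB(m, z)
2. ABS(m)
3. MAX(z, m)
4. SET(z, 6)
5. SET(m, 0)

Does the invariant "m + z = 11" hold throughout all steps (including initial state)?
No, violated after step 1

The invariant is violated after step 1.

State at each step:
Initial: m=4, z=7
After step 1: m=-3, z=7
After step 2: m=3, z=7
After step 3: m=3, z=7
After step 4: m=3, z=6
After step 5: m=0, z=6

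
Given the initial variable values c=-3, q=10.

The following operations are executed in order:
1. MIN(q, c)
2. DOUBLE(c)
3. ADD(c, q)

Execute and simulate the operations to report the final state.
{c: -9, q: -3}

Step-by-step execution:
Initial: c=-3, q=10
After step 1 (MIN(q, c)): c=-3, q=-3
After step 2 (DOUBLE(c)): c=-6, q=-3
After step 3 (ADD(c, q)): c=-9, q=-3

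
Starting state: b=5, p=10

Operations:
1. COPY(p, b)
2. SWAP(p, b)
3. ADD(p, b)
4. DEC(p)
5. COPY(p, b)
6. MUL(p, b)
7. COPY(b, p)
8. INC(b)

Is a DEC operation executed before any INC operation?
Yes

First DEC: step 4
First INC: step 8
Since 4 < 8, DEC comes first.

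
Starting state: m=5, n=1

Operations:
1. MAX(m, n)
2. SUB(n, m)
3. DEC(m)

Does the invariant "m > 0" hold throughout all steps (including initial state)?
Yes

The invariant holds at every step.

State at each step:
Initial: m=5, n=1
After step 1: m=5, n=1
After step 2: m=5, n=-4
After step 3: m=4, n=-4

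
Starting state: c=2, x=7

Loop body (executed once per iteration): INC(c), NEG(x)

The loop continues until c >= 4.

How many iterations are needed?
2

Tracing iterations:
Initial: c=2, x=7
After iteration 1: c=3, x=-7
After iteration 2: c=4, x=7
c >= 4 now holds, so the loop exits after 2 iterations.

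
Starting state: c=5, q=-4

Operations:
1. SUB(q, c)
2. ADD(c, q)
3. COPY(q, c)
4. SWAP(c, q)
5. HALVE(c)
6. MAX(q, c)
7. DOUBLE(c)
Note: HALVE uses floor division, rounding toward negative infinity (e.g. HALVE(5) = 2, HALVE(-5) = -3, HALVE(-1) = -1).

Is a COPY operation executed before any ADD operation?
No

First COPY: step 3
First ADD: step 2
Since 3 > 2, ADD comes first.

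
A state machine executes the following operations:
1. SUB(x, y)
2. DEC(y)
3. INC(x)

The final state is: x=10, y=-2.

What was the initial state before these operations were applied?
x=8, y=-1

Working backwards:
Final state: x=10, y=-2
Before step 3 (INC(x)): x=9, y=-2
Before step 2 (DEC(y)): x=9, y=-1
Before step 1 (SUB(x, y)): x=8, y=-1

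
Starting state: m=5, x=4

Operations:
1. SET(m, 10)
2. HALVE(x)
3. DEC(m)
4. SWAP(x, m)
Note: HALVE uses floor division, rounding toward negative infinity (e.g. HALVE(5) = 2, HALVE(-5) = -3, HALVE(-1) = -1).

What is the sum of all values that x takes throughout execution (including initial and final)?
21

Values of x at each step:
Initial: x = 4
After step 1: x = 4
After step 2: x = 2
After step 3: x = 2
After step 4: x = 9
Sum = 4 + 4 + 2 + 2 + 9 = 21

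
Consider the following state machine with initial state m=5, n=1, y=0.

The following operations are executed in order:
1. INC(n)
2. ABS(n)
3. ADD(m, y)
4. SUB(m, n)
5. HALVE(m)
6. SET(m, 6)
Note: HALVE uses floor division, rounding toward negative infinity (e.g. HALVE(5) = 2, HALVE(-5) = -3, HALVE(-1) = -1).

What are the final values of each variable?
{m: 6, n: 2, y: 0}

Step-by-step execution:
Initial: m=5, n=1, y=0
After step 1 (INC(n)): m=5, n=2, y=0
After step 2 (ABS(n)): m=5, n=2, y=0
After step 3 (ADD(m, y)): m=5, n=2, y=0
After step 4 (SUB(m, n)): m=3, n=2, y=0
After step 5 (HALVE(m)): m=1, n=2, y=0
After step 6 (SET(m, 6)): m=6, n=2, y=0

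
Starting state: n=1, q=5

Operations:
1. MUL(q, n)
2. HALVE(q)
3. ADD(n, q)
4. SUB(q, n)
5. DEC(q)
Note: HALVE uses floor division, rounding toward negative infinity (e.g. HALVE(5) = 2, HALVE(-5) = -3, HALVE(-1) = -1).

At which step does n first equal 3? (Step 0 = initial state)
Step 3

Tracing n:
Initial: n = 1
After step 1: n = 1
After step 2: n = 1
After step 3: n = 3 ← first occurrence
After step 4: n = 3
After step 5: n = 3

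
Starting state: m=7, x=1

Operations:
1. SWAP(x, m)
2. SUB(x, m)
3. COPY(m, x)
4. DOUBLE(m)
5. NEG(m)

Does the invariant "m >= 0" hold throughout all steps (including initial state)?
No, violated after step 5

The invariant is violated after step 5.

State at each step:
Initial: m=7, x=1
After step 1: m=1, x=7
After step 2: m=1, x=6
After step 3: m=6, x=6
After step 4: m=12, x=6
After step 5: m=-12, x=6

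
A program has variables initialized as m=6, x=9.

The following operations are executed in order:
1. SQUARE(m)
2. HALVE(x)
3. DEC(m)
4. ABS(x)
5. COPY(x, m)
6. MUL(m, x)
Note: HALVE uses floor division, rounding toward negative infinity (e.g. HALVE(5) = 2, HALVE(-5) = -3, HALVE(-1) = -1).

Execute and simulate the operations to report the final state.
{m: 1225, x: 35}

Step-by-step execution:
Initial: m=6, x=9
After step 1 (SQUARE(m)): m=36, x=9
After step 2 (HALVE(x)): m=36, x=4
After step 3 (DEC(m)): m=35, x=4
After step 4 (ABS(x)): m=35, x=4
After step 5 (COPY(x, m)): m=35, x=35
After step 6 (MUL(m, x)): m=1225, x=35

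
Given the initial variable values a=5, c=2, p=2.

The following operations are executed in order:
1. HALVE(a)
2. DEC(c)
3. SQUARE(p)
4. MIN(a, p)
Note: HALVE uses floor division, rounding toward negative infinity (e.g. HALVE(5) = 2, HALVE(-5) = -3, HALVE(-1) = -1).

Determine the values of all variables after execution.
{a: 2, c: 1, p: 4}

Step-by-step execution:
Initial: a=5, c=2, p=2
After step 1 (HALVE(a)): a=2, c=2, p=2
After step 2 (DEC(c)): a=2, c=1, p=2
After step 3 (SQUARE(p)): a=2, c=1, p=4
After step 4 (MIN(a, p)): a=2, c=1, p=4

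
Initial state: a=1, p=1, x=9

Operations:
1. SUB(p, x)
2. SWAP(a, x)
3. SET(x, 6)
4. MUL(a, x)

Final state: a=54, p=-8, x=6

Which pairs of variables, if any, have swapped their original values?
None

Comparing initial and final values:
x: 9 → 6
p: 1 → -8
a: 1 → 54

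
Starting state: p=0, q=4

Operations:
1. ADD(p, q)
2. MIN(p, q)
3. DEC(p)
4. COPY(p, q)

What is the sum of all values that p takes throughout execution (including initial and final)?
15

Values of p at each step:
Initial: p = 0
After step 1: p = 4
After step 2: p = 4
After step 3: p = 3
After step 4: p = 4
Sum = 0 + 4 + 4 + 3 + 4 = 15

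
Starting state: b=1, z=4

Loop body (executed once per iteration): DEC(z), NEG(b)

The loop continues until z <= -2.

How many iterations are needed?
6

Tracing iterations:
Initial: b=1, z=4
After iteration 1: b=-1, z=3
After iteration 2: b=1, z=2
After iteration 3: b=-1, z=1
After iteration 4: b=1, z=0
After iteration 5: b=-1, z=-1
After iteration 6: b=1, z=-2
z <= -2 now holds, so the loop exits after 6 iterations.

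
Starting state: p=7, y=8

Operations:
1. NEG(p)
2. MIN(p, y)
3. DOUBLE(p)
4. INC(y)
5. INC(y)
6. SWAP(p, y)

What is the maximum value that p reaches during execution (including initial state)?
10

Values of p at each step:
Initial: p = 7
After step 1: p = -7
After step 2: p = -7
After step 3: p = -14
After step 4: p = -14
After step 5: p = -14
After step 6: p = 10 ← maximum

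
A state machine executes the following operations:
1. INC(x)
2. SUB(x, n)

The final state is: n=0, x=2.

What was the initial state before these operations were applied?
n=0, x=1

Working backwards:
Final state: n=0, x=2
Before step 2 (SUB(x, n)): n=0, x=2
Before step 1 (INC(x)): n=0, x=1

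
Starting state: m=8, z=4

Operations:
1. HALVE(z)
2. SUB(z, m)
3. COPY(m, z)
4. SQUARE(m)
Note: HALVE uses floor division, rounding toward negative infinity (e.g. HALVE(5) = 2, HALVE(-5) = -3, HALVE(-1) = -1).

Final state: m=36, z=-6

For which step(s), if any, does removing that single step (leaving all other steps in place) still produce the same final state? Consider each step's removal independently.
None - removing any single step changes the final result

Testing removal of each single step:
Without step 1: final = m=16, z=-4 (different)
Without step 2: final = m=4, z=2 (different)
Without step 3: final = m=64, z=-6 (different)
Without step 4: final = m=-6, z=-6 (different)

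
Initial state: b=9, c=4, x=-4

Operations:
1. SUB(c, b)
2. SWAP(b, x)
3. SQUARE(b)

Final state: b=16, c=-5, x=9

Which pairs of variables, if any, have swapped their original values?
None

Comparing initial and final values:
b: 9 → 16
c: 4 → -5
x: -4 → 9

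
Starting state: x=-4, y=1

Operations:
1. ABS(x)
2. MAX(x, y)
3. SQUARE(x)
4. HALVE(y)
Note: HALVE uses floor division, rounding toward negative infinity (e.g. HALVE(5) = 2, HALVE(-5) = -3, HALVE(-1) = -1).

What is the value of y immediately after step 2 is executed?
y = 1

Tracing y through execution:
Initial: y = 1
After step 1 (ABS(x)): y = 1
After step 2 (MAX(x, y)): y = 1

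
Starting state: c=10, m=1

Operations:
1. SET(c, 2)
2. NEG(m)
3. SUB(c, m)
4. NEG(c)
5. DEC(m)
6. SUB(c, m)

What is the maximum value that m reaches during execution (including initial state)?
1

Values of m at each step:
Initial: m = 1 ← maximum
After step 1: m = 1
After step 2: m = -1
After step 3: m = -1
After step 4: m = -1
After step 5: m = -2
After step 6: m = -2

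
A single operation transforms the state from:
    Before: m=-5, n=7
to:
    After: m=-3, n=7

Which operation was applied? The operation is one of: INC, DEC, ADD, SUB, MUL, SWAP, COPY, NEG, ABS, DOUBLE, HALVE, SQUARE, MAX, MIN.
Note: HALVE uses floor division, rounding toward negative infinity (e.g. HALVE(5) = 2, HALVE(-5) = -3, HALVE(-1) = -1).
HALVE(m)

Analyzing the change:
Before: m=-5, n=7
After: m=-3, n=7
Variable m changed from -5 to -3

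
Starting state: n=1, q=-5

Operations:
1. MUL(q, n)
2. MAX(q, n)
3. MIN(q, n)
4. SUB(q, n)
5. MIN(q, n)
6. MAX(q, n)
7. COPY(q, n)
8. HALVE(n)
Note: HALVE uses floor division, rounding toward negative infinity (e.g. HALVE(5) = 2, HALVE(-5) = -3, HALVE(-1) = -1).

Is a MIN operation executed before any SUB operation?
Yes

First MIN: step 3
First SUB: step 4
Since 3 < 4, MIN comes first.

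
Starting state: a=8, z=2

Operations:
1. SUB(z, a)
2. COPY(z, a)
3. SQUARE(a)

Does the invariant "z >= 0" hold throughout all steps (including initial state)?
No, violated after step 1

The invariant is violated after step 1.

State at each step:
Initial: a=8, z=2
After step 1: a=8, z=-6
After step 2: a=8, z=8
After step 3: a=64, z=8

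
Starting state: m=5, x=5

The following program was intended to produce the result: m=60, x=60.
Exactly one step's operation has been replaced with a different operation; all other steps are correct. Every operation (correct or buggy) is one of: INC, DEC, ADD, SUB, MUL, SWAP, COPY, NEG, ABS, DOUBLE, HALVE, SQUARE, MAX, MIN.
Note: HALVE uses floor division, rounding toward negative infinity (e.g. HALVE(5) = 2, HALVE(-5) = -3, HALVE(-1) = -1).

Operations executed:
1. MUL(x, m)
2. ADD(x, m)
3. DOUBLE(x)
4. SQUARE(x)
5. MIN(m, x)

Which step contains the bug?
Step 4

Trace with buggy code:
Initial: m=5, x=5
After step 1: m=5, x=25
After step 2: m=5, x=30
After step 3: m=5, x=60
After step 4: m=5, x=3600
After step 5: m=5, x=3600
Actual final m=5, x=3600 ≠ expected m=60, x=60.
Step 4 is the only position where a single-operation replacement can produce the expected result.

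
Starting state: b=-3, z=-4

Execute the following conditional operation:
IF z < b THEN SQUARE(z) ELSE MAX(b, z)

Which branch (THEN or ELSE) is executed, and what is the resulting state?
Branch: THEN, Final state: b=-3, z=16

Evaluating condition: z < b
z = -4, b = -3
Condition is True, so THEN branch executes
After SQUARE(z): b=-3, z=16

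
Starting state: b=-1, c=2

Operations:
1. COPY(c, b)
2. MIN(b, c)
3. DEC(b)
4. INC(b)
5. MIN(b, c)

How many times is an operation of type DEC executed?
1

Counting DEC operations:
Step 3: DEC(b) ← DEC
Total: 1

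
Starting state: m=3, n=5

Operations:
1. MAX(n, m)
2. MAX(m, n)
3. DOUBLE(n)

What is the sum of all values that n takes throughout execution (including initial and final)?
25

Values of n at each step:
Initial: n = 5
After step 1: n = 5
After step 2: n = 5
After step 3: n = 10
Sum = 5 + 5 + 5 + 10 = 25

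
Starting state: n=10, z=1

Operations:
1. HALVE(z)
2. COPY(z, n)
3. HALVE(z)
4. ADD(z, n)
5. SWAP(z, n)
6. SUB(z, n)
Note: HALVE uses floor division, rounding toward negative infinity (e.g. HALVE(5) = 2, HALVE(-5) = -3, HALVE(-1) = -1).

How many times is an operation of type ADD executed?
1

Counting ADD operations:
Step 4: ADD(z, n) ← ADD
Total: 1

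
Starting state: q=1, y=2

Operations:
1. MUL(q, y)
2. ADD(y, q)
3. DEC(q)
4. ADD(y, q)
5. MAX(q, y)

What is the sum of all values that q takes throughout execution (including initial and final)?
12

Values of q at each step:
Initial: q = 1
After step 1: q = 2
After step 2: q = 2
After step 3: q = 1
After step 4: q = 1
After step 5: q = 5
Sum = 1 + 2 + 2 + 1 + 1 + 5 = 12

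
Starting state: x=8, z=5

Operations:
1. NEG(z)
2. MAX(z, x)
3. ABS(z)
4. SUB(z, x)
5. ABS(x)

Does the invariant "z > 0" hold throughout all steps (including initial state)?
No, violated after step 1

The invariant is violated after step 1.

State at each step:
Initial: x=8, z=5
After step 1: x=8, z=-5
After step 2: x=8, z=8
After step 3: x=8, z=8
After step 4: x=8, z=0
After step 5: x=8, z=0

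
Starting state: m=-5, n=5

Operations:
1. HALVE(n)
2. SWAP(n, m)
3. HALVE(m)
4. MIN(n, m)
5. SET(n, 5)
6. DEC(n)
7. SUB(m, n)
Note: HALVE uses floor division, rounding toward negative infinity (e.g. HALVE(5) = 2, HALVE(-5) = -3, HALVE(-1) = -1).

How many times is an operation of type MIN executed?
1

Counting MIN operations:
Step 4: MIN(n, m) ← MIN
Total: 1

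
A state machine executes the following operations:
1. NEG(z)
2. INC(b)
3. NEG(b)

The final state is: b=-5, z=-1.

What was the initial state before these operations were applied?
b=4, z=1

Working backwards:
Final state: b=-5, z=-1
Before step 3 (NEG(b)): b=5, z=-1
Before step 2 (INC(b)): b=4, z=-1
Before step 1 (NEG(z)): b=4, z=1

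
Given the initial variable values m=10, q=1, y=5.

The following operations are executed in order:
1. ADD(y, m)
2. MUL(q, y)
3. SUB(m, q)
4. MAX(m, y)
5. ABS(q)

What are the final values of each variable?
{m: 15, q: 15, y: 15}

Step-by-step execution:
Initial: m=10, q=1, y=5
After step 1 (ADD(y, m)): m=10, q=1, y=15
After step 2 (MUL(q, y)): m=10, q=15, y=15
After step 3 (SUB(m, q)): m=-5, q=15, y=15
After step 4 (MAX(m, y)): m=15, q=15, y=15
After step 5 (ABS(q)): m=15, q=15, y=15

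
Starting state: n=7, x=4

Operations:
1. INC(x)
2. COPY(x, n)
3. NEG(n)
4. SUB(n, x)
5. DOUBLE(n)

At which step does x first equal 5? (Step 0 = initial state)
Step 1

Tracing x:
Initial: x = 4
After step 1: x = 5 ← first occurrence
After step 2: x = 7
After step 3: x = 7
After step 4: x = 7
After step 5: x = 7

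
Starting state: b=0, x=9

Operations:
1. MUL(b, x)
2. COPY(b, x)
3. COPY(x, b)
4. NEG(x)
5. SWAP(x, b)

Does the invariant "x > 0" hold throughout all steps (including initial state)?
No, violated after step 4

The invariant is violated after step 4.

State at each step:
Initial: b=0, x=9
After step 1: b=0, x=9
After step 2: b=9, x=9
After step 3: b=9, x=9
After step 4: b=9, x=-9
After step 5: b=-9, x=9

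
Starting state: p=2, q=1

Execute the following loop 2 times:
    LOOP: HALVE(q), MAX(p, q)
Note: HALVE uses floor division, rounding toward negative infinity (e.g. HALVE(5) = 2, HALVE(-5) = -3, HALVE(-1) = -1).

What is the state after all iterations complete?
p=2, q=0

Iteration trace:
Start: p=2, q=1
After iteration 1: p=2, q=0
After iteration 2: p=2, q=0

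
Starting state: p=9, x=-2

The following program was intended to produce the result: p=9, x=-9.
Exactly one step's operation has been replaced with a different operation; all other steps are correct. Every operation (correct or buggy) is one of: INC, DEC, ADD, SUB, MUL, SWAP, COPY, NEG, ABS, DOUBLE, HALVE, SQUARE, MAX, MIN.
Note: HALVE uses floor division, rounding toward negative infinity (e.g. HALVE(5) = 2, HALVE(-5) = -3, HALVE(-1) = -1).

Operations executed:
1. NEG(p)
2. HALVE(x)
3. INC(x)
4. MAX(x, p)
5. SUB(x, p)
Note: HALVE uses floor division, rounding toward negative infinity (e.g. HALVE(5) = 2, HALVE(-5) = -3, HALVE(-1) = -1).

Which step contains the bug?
Step 4

Trace with buggy code:
Initial: p=9, x=-2
After step 1: p=-9, x=-2
After step 2: p=-9, x=-1
After step 3: p=-9, x=0
After step 4: p=-9, x=0
After step 5: p=-9, x=9
Actual final p=-9, x=9 ≠ expected p=9, x=-9.
Step 4 is the only position where a single-operation replacement can produce the expected result.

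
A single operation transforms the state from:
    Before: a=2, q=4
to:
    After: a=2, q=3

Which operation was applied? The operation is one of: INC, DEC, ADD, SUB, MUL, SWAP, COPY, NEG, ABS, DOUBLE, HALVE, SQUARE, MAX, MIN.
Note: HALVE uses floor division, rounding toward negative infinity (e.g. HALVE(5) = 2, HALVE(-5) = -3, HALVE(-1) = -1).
DEC(q)

Analyzing the change:
Before: a=2, q=4
After: a=2, q=3
Variable q changed from 4 to 3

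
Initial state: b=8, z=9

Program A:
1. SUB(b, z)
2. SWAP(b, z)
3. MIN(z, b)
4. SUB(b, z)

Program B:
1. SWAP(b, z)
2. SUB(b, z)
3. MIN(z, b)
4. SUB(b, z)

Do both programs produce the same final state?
No

Program A final state: b=10, z=-1
Program B final state: b=0, z=1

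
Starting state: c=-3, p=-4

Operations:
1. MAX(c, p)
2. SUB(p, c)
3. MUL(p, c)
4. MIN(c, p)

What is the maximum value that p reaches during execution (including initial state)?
3

Values of p at each step:
Initial: p = -4
After step 1: p = -4
After step 2: p = -1
After step 3: p = 3 ← maximum
After step 4: p = 3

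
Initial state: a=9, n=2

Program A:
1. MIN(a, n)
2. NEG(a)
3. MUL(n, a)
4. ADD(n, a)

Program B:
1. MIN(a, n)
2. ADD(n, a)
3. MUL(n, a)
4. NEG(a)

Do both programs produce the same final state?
No

Program A final state: a=-2, n=-6
Program B final state: a=-2, n=8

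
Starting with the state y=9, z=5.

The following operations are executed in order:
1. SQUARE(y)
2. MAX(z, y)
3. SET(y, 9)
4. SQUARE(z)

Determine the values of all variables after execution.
{y: 9, z: 6561}

Step-by-step execution:
Initial: y=9, z=5
After step 1 (SQUARE(y)): y=81, z=5
After step 2 (MAX(z, y)): y=81, z=81
After step 3 (SET(y, 9)): y=9, z=81
After step 4 (SQUARE(z)): y=9, z=6561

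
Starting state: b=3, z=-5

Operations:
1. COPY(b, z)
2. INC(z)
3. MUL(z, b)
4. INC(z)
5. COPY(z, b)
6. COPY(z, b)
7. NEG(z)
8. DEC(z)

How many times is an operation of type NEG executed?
1

Counting NEG operations:
Step 7: NEG(z) ← NEG
Total: 1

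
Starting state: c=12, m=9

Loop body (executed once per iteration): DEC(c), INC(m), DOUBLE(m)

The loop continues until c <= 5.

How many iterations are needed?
7

Tracing iterations:
Initial: c=12, m=9
After iteration 1: c=11, m=20
After iteration 2: c=10, m=42
After iteration 3: c=9, m=86
After iteration 4: c=8, m=174
After iteration 5: c=7, m=350
After iteration 6: c=6, m=702
After iteration 7: c=5, m=1406
c <= 5 now holds, so the loop exits after 7 iterations.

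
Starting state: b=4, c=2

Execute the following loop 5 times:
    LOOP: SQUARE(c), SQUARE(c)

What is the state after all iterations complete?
b=4, c=179769313486231590772930519078902473361797697894230657273430081157732675805500963132708477322407536021120113879871393357658789768814416622492847430639474124377767893424865485276302219601246094119453082952085005768838150682342462881473913110540827237163350510684586298239947245938479716304835356329624224137216

Iteration trace:
Start: b=4, c=2
After iteration 1: b=4, c=16
After iteration 2: b=4, c=65536
After iteration 3: b=4, c=18446744073709551616
After iteration 4: b=4, c=115792089237316195423570985008687907853269984665640564039457584007913129639936
After iteration 5: b=4, c=179769313486231590772930519078902473361797697894230657273430081157732675805500963132708477322407536021120113879871393357658789768814416622492847430639474124377767893424865485276302219601246094119453082952085005768838150682342462881473913110540827237163350510684586298239947245938479716304835356329624224137216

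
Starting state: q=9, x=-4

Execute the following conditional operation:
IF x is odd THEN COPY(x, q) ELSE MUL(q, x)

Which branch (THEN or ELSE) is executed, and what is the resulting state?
Branch: ELSE, Final state: q=-36, x=-4

Evaluating condition: x is odd
Condition is False, so ELSE branch executes
After MUL(q, x): q=-36, x=-4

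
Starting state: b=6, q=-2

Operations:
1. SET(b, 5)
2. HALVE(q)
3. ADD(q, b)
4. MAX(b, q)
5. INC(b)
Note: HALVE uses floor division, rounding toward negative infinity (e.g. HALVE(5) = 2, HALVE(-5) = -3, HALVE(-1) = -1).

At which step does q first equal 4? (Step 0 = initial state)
Step 3

Tracing q:
Initial: q = -2
After step 1: q = -2
After step 2: q = -1
After step 3: q = 4 ← first occurrence
After step 4: q = 4
After step 5: q = 4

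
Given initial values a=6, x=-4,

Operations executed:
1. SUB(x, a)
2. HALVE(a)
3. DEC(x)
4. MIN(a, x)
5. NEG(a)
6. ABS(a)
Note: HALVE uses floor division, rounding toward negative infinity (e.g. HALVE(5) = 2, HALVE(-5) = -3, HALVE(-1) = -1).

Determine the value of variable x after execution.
x = -11

Tracing execution:
Step 1: SUB(x, a) → x = -10
Step 2: HALVE(a) → x = -10
Step 3: DEC(x) → x = -11
Step 4: MIN(a, x) → x = -11
Step 5: NEG(a) → x = -11
Step 6: ABS(a) → x = -11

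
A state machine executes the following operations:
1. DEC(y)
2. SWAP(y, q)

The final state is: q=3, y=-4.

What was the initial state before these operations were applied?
q=-4, y=4

Working backwards:
Final state: q=3, y=-4
Before step 2 (SWAP(y, q)): q=-4, y=3
Before step 1 (DEC(y)): q=-4, y=4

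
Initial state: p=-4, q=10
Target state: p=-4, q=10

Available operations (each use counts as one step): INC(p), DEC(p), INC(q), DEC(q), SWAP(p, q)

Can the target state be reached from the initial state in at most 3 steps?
Yes

Path (0 steps): 0 steps (already at target)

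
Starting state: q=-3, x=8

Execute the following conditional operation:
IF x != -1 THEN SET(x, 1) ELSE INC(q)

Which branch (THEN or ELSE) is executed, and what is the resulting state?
Branch: THEN, Final state: q=-3, x=1

Evaluating condition: x != -1
x = 8
Condition is True, so THEN branch executes
After SET(x, 1): q=-3, x=1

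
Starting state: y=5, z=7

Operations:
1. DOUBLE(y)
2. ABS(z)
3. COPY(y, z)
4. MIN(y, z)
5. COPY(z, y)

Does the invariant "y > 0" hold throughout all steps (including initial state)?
Yes

The invariant holds at every step.

State at each step:
Initial: y=5, z=7
After step 1: y=10, z=7
After step 2: y=10, z=7
After step 3: y=7, z=7
After step 4: y=7, z=7
After step 5: y=7, z=7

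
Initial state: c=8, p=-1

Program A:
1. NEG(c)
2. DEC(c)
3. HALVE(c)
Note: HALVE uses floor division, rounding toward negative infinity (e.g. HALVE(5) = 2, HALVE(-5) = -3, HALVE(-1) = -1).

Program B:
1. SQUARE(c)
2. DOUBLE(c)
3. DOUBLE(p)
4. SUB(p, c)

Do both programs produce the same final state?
No

Program A final state: c=-5, p=-1
Program B final state: c=128, p=-130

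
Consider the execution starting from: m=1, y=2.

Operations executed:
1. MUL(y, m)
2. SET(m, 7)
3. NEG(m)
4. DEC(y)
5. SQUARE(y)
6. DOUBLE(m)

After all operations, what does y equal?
y = 1

Tracing execution:
Step 1: MUL(y, m) → y = 2
Step 2: SET(m, 7) → y = 2
Step 3: NEG(m) → y = 2
Step 4: DEC(y) → y = 1
Step 5: SQUARE(y) → y = 1
Step 6: DOUBLE(m) → y = 1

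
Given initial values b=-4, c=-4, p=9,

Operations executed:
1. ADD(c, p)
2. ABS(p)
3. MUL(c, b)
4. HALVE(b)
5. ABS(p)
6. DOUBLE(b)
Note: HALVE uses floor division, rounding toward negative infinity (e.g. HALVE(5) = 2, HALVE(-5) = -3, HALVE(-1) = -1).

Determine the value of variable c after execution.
c = -20

Tracing execution:
Step 1: ADD(c, p) → c = 5
Step 2: ABS(p) → c = 5
Step 3: MUL(c, b) → c = -20
Step 4: HALVE(b) → c = -20
Step 5: ABS(p) → c = -20
Step 6: DOUBLE(b) → c = -20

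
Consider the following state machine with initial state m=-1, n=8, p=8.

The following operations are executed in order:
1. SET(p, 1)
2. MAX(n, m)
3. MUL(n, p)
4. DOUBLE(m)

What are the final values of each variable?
{m: -2, n: 8, p: 1}

Step-by-step execution:
Initial: m=-1, n=8, p=8
After step 1 (SET(p, 1)): m=-1, n=8, p=1
After step 2 (MAX(n, m)): m=-1, n=8, p=1
After step 3 (MUL(n, p)): m=-1, n=8, p=1
After step 4 (DOUBLE(m)): m=-2, n=8, p=1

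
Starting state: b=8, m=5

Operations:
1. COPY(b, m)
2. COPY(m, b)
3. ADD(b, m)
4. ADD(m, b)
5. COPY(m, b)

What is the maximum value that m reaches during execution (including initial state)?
15

Values of m at each step:
Initial: m = 5
After step 1: m = 5
After step 2: m = 5
After step 3: m = 5
After step 4: m = 15 ← maximum
After step 5: m = 10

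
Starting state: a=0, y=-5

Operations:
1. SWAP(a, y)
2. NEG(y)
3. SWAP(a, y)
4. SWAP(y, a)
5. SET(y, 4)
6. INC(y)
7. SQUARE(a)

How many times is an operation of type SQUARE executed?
1

Counting SQUARE operations:
Step 7: SQUARE(a) ← SQUARE
Total: 1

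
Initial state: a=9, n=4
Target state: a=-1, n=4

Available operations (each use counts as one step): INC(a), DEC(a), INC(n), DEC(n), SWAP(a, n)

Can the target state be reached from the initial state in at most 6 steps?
No

The target state cannot be reached within 6 steps.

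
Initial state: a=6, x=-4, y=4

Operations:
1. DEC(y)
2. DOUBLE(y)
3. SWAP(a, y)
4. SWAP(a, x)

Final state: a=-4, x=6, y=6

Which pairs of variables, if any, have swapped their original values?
(a, x)

Comparing initial and final values:
a: 6 → -4
y: 4 → 6
x: -4 → 6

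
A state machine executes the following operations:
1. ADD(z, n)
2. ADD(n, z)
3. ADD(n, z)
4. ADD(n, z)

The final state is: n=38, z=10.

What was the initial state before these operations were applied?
n=8, z=2

Working backwards:
Final state: n=38, z=10
Before step 4 (ADD(n, z)): n=28, z=10
Before step 3 (ADD(n, z)): n=18, z=10
Before step 2 (ADD(n, z)): n=8, z=10
Before step 1 (ADD(z, n)): n=8, z=2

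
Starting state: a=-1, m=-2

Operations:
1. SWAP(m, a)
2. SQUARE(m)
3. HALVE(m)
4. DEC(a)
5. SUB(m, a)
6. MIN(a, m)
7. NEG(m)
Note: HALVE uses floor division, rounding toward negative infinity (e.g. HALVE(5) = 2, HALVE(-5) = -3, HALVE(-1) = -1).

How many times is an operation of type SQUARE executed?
1

Counting SQUARE operations:
Step 2: SQUARE(m) ← SQUARE
Total: 1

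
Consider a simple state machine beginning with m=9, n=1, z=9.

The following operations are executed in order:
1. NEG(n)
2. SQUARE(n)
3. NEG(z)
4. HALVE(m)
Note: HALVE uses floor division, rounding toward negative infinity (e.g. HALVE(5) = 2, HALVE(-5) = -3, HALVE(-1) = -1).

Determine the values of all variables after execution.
{m: 4, n: 1, z: -9}

Step-by-step execution:
Initial: m=9, n=1, z=9
After step 1 (NEG(n)): m=9, n=-1, z=9
After step 2 (SQUARE(n)): m=9, n=1, z=9
After step 3 (NEG(z)): m=9, n=1, z=-9
After step 4 (HALVE(m)): m=4, n=1, z=-9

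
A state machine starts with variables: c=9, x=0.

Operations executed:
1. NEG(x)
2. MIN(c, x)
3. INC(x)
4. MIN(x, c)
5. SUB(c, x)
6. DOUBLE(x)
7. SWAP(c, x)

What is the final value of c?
c = 0

Tracing execution:
Step 1: NEG(x) → c = 9
Step 2: MIN(c, x) → c = 0
Step 3: INC(x) → c = 0
Step 4: MIN(x, c) → c = 0
Step 5: SUB(c, x) → c = 0
Step 6: DOUBLE(x) → c = 0
Step 7: SWAP(c, x) → c = 0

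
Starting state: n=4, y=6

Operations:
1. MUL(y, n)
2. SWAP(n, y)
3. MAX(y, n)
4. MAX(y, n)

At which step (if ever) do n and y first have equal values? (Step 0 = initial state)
Step 3

n and y first become equal after step 3.

Comparing values at each step:
Initial: n=4, y=6
After step 1: n=4, y=24
After step 2: n=24, y=4
After step 3: n=24, y=24 ← equal!
After step 4: n=24, y=24 ← equal!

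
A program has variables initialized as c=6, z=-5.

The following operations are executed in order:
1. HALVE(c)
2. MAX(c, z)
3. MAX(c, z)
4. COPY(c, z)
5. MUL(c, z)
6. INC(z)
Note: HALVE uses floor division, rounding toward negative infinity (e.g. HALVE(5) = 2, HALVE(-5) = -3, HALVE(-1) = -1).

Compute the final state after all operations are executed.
{c: 25, z: -4}

Step-by-step execution:
Initial: c=6, z=-5
After step 1 (HALVE(c)): c=3, z=-5
After step 2 (MAX(c, z)): c=3, z=-5
After step 3 (MAX(c, z)): c=3, z=-5
After step 4 (COPY(c, z)): c=-5, z=-5
After step 5 (MUL(c, z)): c=25, z=-5
After step 6 (INC(z)): c=25, z=-4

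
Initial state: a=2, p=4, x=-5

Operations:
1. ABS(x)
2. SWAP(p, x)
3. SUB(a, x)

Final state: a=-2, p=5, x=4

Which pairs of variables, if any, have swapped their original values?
None

Comparing initial and final values:
a: 2 → -2
x: -5 → 4
p: 4 → 5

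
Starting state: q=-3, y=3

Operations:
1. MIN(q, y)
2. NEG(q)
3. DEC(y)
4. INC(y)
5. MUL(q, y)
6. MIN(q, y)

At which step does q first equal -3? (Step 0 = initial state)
Step 0

Tracing q:
Initial: q = -3 ← first occurrence
After step 1: q = -3
After step 2: q = 3
After step 3: q = 3
After step 4: q = 3
After step 5: q = 9
After step 6: q = 3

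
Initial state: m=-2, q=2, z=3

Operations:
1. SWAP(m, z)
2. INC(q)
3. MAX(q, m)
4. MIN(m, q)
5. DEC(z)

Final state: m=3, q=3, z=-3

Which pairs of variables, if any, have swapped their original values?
None

Comparing initial and final values:
z: 3 → -3
m: -2 → 3
q: 2 → 3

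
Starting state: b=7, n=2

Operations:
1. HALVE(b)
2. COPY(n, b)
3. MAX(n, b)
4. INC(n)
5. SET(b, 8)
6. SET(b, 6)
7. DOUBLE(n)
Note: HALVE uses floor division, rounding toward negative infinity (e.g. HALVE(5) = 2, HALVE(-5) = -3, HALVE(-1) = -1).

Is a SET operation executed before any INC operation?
No

First SET: step 5
First INC: step 4
Since 5 > 4, INC comes first.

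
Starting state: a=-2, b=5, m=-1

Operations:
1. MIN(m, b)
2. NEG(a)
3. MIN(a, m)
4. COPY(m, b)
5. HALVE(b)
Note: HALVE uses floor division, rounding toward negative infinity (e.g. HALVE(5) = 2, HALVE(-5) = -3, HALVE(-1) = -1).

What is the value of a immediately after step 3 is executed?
a = -1

Tracing a through execution:
Initial: a = -2
After step 1 (MIN(m, b)): a = -2
After step 2 (NEG(a)): a = 2
After step 3 (MIN(a, m)): a = -1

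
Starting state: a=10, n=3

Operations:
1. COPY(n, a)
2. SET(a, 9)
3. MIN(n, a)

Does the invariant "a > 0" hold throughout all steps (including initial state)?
Yes

The invariant holds at every step.

State at each step:
Initial: a=10, n=3
After step 1: a=10, n=10
After step 2: a=9, n=10
After step 3: a=9, n=9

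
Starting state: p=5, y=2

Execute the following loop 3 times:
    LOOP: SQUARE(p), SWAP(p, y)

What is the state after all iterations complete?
p=4, y=625

Iteration trace:
Start: p=5, y=2
After iteration 1: p=2, y=25
After iteration 2: p=25, y=4
After iteration 3: p=4, y=625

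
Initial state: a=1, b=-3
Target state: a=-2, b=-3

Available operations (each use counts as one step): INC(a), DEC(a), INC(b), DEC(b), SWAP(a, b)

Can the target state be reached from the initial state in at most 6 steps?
Yes

Path (3 steps): DEC(a) → DEC(a) → DEC(a)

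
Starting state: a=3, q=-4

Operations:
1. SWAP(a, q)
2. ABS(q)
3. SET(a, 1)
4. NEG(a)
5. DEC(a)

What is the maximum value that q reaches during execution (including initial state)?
3

Values of q at each step:
Initial: q = -4
After step 1: q = 3 ← maximum
After step 2: q = 3
After step 3: q = 3
After step 4: q = 3
After step 5: q = 3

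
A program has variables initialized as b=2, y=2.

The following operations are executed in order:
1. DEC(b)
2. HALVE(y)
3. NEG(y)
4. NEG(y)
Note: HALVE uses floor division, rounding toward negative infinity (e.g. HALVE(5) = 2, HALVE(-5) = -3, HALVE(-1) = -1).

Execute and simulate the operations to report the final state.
{b: 1, y: 1}

Step-by-step execution:
Initial: b=2, y=2
After step 1 (DEC(b)): b=1, y=2
After step 2 (HALVE(y)): b=1, y=1
After step 3 (NEG(y)): b=1, y=-1
After step 4 (NEG(y)): b=1, y=1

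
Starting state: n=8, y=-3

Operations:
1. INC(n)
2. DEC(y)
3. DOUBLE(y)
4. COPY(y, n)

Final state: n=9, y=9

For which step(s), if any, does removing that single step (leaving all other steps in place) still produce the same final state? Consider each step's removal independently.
Step(s) 2, 3

Testing removal of each single step:
Without step 1: final = n=8, y=8 (different)
Without step 2: final = n=9, y=9 (same)
Without step 3: final = n=9, y=9 (same)
Without step 4: final = n=9, y=-8 (different)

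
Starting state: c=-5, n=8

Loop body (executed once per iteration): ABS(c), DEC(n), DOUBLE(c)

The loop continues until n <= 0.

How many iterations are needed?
8

Tracing iterations:
Initial: c=-5, n=8
After iteration 1: c=10, n=7
After iteration 2: c=20, n=6
After iteration 3: c=40, n=5
After iteration 4: c=80, n=4
After iteration 5: c=160, n=3
After iteration 6: c=320, n=2
After iteration 7: c=640, n=1
After iteration 8: c=1280, n=0
n <= 0 now holds, so the loop exits after 8 iterations.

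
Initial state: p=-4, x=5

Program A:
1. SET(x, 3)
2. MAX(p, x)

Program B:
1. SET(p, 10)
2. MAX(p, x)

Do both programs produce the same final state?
No

Program A final state: p=3, x=3
Program B final state: p=10, x=5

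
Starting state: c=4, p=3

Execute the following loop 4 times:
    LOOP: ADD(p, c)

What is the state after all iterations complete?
c=4, p=19

Iteration trace:
Start: c=4, p=3
After iteration 1: c=4, p=7
After iteration 2: c=4, p=11
After iteration 3: c=4, p=15
After iteration 4: c=4, p=19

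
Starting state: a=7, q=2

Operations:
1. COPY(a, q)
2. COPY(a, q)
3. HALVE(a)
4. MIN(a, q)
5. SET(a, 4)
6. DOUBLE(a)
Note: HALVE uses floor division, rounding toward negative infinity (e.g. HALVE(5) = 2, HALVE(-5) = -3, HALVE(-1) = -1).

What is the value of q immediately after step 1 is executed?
q = 2

Tracing q through execution:
Initial: q = 2
After step 1 (COPY(a, q)): q = 2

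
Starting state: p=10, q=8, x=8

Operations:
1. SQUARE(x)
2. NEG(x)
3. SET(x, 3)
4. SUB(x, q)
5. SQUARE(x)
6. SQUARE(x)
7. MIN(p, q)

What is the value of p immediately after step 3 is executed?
p = 10

Tracing p through execution:
Initial: p = 10
After step 1 (SQUARE(x)): p = 10
After step 2 (NEG(x)): p = 10
After step 3 (SET(x, 3)): p = 10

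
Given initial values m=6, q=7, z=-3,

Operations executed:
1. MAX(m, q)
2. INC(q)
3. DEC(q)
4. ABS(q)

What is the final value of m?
m = 7

Tracing execution:
Step 1: MAX(m, q) → m = 7
Step 2: INC(q) → m = 7
Step 3: DEC(q) → m = 7
Step 4: ABS(q) → m = 7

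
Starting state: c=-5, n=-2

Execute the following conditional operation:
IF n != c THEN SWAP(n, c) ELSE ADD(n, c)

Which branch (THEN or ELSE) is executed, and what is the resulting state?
Branch: THEN, Final state: c=-2, n=-5

Evaluating condition: n != c
n = -2, c = -5
Condition is True, so THEN branch executes
After SWAP(n, c): c=-2, n=-5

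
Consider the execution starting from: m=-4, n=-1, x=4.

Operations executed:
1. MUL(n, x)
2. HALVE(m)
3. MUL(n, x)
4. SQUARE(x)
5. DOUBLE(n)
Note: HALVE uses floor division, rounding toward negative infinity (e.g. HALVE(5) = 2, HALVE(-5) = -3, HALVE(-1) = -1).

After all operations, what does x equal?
x = 16

Tracing execution:
Step 1: MUL(n, x) → x = 4
Step 2: HALVE(m) → x = 4
Step 3: MUL(n, x) → x = 4
Step 4: SQUARE(x) → x = 16
Step 5: DOUBLE(n) → x = 16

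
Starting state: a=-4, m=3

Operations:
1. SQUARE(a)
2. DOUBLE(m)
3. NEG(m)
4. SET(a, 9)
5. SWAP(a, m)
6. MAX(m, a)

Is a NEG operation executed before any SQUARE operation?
No

First NEG: step 3
First SQUARE: step 1
Since 3 > 1, SQUARE comes first.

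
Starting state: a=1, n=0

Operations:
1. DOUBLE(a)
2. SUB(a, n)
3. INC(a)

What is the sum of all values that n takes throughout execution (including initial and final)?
0

Values of n at each step:
Initial: n = 0
After step 1: n = 0
After step 2: n = 0
After step 3: n = 0
Sum = 0 + 0 + 0 + 0 = 0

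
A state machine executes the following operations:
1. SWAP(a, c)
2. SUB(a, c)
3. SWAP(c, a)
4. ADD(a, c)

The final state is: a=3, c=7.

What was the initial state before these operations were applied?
a=-4, c=3

Working backwards:
Final state: a=3, c=7
Before step 4 (ADD(a, c)): a=-4, c=7
Before step 3 (SWAP(c, a)): a=7, c=-4
Before step 2 (SUB(a, c)): a=3, c=-4
Before step 1 (SWAP(a, c)): a=-4, c=3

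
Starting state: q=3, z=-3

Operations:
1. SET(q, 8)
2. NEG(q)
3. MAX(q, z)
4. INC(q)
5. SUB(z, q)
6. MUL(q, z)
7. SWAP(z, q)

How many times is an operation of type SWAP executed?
1

Counting SWAP operations:
Step 7: SWAP(z, q) ← SWAP
Total: 1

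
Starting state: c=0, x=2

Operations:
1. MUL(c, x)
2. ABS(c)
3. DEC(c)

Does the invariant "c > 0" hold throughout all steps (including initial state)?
No, violated at the initial state

The invariant is violated at the initial state (step 0).

State at each step:
Initial: c=0, x=2
After step 1: c=0, x=2
After step 2: c=0, x=2
After step 3: c=-1, x=2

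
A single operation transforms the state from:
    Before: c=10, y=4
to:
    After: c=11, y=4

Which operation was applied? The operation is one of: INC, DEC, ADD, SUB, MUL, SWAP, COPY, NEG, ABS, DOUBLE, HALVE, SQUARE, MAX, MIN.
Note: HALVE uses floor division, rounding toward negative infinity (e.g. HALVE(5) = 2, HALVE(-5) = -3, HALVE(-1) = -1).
INC(c)

Analyzing the change:
Before: c=10, y=4
After: c=11, y=4
Variable c changed from 10 to 11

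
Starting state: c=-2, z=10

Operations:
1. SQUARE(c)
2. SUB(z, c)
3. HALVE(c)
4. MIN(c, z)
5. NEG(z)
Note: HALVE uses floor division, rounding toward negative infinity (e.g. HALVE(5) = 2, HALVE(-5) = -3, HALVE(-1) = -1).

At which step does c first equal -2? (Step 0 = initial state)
Step 0

Tracing c:
Initial: c = -2 ← first occurrence
After step 1: c = 4
After step 2: c = 4
After step 3: c = 2
After step 4: c = 2
After step 5: c = 2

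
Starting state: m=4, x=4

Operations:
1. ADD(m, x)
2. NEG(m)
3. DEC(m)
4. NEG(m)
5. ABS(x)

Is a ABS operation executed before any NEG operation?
No

First ABS: step 5
First NEG: step 2
Since 5 > 2, NEG comes first.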